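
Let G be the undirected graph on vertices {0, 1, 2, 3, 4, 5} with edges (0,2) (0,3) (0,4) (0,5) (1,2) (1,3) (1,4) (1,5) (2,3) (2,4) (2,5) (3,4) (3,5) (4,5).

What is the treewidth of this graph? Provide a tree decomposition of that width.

Treewidth 4.
One optimal decomposition is:
Bags: B1 = {1, 2, 3, 4, 5}  B2 = {0, 2, 3, 4, 5}
Tree: B1–B2

Each bag holds 5 vertices, so the decomposition has width 4, which upper-bounds the treewidth. For the lower bound, the 5 vertices {0, 2, 3, 4, 5} are pairwise adjacent, and any tree decomposition puts a clique entirely inside one bag — forcing width ≥ 4. Therefore the treewidth is 4.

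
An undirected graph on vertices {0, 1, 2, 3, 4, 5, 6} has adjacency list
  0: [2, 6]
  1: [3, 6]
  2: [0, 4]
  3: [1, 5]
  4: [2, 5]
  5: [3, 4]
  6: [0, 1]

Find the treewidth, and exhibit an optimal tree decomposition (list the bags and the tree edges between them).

Treewidth 2.
Bags: B1 = {0, 2, 4}  B2 = {0, 4, 6}  B3 = {1, 4, 6}  B4 = {1, 3, 4}  B5 = {3, 4, 5}
Tree: B1–B2, B2–B3, B3–B4, B4–B5

Every bag has size at most 3, so the width is 3 − 1 = 2 and tw(G) ≤ 2. The edges 4–2–0–6–1–3–5–4 form a cycle, so G is not a tree and its treewidth is at least 2. The upper and lower bounds meet at 2, so that is the treewidth.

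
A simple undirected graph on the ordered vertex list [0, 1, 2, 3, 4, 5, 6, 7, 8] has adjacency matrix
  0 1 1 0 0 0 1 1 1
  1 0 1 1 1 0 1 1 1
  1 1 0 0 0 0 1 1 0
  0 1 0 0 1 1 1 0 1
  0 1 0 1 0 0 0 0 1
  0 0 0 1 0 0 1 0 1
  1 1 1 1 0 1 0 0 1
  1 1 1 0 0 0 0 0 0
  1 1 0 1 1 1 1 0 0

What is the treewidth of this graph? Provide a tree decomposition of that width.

Treewidth 3.
Bags: B1 = {1, 3, 6, 8}  B2 = {0, 1, 6, 8}  B3 = {0, 1, 2, 6}  B4 = {3, 5, 6, 8}  B5 = {0, 1, 2, 7}  B6 = {1, 3, 4, 8}
Tree: B1–B2, B2–B3, B1–B4, B3–B5, B1–B6

Every bag has size at most 4, so the width is 4 − 1 = 3 and tw(G) ≤ 3. On the other hand G contains the 4-clique {0, 1, 6, 8}. A clique must lie in a single bag of any decomposition, so no decomposition can have width below 3. Combining the bounds, tw(G) = 3.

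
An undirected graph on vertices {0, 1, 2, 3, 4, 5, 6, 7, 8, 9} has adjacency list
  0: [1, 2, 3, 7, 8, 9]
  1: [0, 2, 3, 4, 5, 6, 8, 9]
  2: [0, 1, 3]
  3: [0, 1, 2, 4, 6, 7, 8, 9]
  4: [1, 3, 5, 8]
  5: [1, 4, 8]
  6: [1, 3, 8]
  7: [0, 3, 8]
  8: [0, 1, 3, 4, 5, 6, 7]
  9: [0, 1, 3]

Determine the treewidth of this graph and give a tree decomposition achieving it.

Treewidth 3.
Bags: B1 = {0, 3, 7, 8}  B2 = {0, 1, 3, 8}  B3 = {0, 1, 2, 3}  B4 = {1, 3, 4, 8}  B5 = {1, 3, 6, 8}  B6 = {1, 4, 5, 8}  B7 = {0, 1, 3, 9}
Tree: B1–B2, B2–B3, B2–B4, B2–B5, B4–B6, B2–B7

Each bag holds 4 vertices, so the decomposition has width 3, which upper-bounds the treewidth. Conversely, {0, 1, 3, 8} is a clique of size 4, and the vertices of any clique must share a bag in every tree decomposition; so some bag has ≥ 4 vertices and tw(G) ≥ 3. The upper and lower bounds meet at 3, so that is the treewidth.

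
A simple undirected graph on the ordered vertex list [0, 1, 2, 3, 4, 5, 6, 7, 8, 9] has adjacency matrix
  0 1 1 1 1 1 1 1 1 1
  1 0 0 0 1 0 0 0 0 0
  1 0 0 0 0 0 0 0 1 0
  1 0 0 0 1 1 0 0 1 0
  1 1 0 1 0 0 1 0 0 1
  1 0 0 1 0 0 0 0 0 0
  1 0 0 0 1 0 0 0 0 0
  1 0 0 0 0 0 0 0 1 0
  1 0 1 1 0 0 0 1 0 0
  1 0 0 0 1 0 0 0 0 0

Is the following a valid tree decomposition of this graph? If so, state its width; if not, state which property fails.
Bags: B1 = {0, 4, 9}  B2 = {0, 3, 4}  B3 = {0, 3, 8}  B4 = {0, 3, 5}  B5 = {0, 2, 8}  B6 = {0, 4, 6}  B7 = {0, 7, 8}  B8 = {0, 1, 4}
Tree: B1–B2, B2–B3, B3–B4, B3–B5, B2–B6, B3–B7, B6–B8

Yes; width 2.

Vertex coverage: the bags together contain {0, 1, 2, 3, 4, 5, 6, 7, 8, 9}, the full vertex set. Edge coverage: each edge of G has both endpoints in at least one bag. Running intersection: for every vertex, the bags containing it form a connected subtree. All three properties hold, so this is a valid tree decomposition of width max|bag| − 1 = 2, and hence tw(G) ≤ 2.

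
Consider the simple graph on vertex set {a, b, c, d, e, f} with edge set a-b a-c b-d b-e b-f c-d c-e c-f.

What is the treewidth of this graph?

2

A width-2 tree decomposition is:
Bags: B1 = {b, c, f}  B2 = {b, c, e}  B3 = {b, c, d}  B4 = {a, b, c}
Tree: B1–B2, B2–B3, B3–B4
The largest bag has 3 vertices, giving width 2; this decomposition certifies tw(G) ≤ 2. Since f–c–e–b–f is a cycle in G, G is not acyclic. Forests are exactly the graphs of treewidth ≤ 1, so tw(G) ≥ 2. Hence tw(G) = 2 exactly.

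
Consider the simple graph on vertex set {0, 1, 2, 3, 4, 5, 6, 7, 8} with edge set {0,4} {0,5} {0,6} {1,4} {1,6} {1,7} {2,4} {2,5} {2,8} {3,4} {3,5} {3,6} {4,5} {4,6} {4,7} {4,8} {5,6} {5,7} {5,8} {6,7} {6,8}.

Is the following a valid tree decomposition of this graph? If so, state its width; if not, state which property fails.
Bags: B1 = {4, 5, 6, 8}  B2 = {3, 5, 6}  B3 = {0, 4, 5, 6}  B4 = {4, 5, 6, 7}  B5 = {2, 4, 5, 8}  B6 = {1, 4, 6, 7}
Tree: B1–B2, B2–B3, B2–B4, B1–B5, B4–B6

A tree decomposition must satisfy three properties: every vertex lies in some bag; for every edge, both endpoints lie together in some bag; and for every vertex, the bags containing it form a connected subtree. Here edge (4,3) lies in no bag, so the decomposition is invalid.

No — edge (4,3) lies in no bag.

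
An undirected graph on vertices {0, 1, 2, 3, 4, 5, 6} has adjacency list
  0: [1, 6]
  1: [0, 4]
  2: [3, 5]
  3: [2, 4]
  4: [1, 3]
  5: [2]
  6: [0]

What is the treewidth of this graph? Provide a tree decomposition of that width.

Treewidth 1.
One such decomposition:
Bags: B1 = {2, 5}  B2 = {2, 3}  B3 = {3, 4}  B4 = {1, 4}  B5 = {0, 1}  B6 = {0, 6}
Tree: B1–B2, B2–B3, B3–B4, B4–B5, B5–B6

Every bag has size at most 2, so the width is 2 − 1 = 1 and tw(G) ≤ 1. Since G has at least one edge (e.g. 5–2), it is not an edgeless graph, so tw(G) ≥ 1. Combining the bounds, tw(G) = 1.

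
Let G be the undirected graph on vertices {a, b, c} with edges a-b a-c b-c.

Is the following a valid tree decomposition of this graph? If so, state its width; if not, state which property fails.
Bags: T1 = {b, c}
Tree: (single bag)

A tree decomposition must satisfy three properties: every vertex lies in some bag; for every edge, both endpoints lie together in some bag; and for every vertex, the bags containing it form a connected subtree. Here vertex a appears in no bag, so the decomposition is invalid.

No — vertex a appears in no bag.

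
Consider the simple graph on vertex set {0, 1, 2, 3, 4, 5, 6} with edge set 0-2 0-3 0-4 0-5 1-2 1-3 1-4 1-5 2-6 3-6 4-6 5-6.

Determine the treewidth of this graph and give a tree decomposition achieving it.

Every bag has size at most 4, so the width is 4 − 1 = 3 and tw(G) ≤ 3. For the lower bound: the 4 vertex sets {1,3}, {0,4}, {6}, {5} are disjoint, each induces a connected subgraph, and every pair is joined by at least one edge of G. Contracting each set to a single vertex therefore yields K_{4} as a minor, and since treewidth is minor-monotone, tw(G) ≥ tw(K_{4}) = 3. The upper and lower bounds meet at 3, so that is the treewidth.

Treewidth 3.
One optimal decomposition is:
Bags: B1 = {0, 1, 3, 6}  B2 = {0, 1, 4, 6}  B3 = {0, 1, 5, 6}  B4 = {0, 1, 2, 6}
Tree: B1–B2, B2–B3, B3–B4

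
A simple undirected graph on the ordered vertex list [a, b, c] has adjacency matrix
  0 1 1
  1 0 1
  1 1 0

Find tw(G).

2

A width-2 tree decomposition is:
Bags: B1 = {a, b, c}
Tree: (single bag)
With just one bag of size 3, the width is 3 − 1 = 2, so tw(G) ≤ 2. For the lower bound, the 3 vertices {a, b, c} are pairwise adjacent, and any tree decomposition puts a clique entirely inside one bag — forcing width ≥ 2. Hence tw(G) = 2 exactly.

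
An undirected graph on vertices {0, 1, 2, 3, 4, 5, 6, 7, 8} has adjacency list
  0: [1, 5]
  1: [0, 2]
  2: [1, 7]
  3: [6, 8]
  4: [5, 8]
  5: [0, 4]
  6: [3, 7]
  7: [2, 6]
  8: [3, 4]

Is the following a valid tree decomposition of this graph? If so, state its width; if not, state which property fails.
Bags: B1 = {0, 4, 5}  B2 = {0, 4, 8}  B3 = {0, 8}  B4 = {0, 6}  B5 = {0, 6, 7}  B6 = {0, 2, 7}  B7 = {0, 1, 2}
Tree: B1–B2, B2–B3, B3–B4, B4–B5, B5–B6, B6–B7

No — vertex 3 appears in no bag.

A tree decomposition must satisfy three properties: every vertex lies in some bag; for every edge, both endpoints lie together in some bag; and for every vertex, the bags containing it form a connected subtree. Here vertex 3 appears in no bag, so the decomposition is invalid.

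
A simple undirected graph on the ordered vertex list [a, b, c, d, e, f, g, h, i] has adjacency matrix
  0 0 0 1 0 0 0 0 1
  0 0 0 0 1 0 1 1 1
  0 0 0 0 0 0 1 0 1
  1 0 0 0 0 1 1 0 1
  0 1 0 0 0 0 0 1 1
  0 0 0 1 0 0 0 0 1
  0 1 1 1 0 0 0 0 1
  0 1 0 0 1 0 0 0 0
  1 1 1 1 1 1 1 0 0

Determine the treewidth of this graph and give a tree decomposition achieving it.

Treewidth 2.
One such decomposition:
Bags: B1 = {d, g, i}  B2 = {c, g, i}  B3 = {b, g, i}  B4 = {a, d, i}  B5 = {d, f, i}  B6 = {b, e, i}  B7 = {b, e, h}
Tree: B1–B2, B1–B3, B1–B4, B4–B5, B3–B6, B6–B7

Each bag holds 3 vertices, so the decomposition has width 2, which upper-bounds the treewidth. Conversely, {b, e, h} is a clique of size 3, and the vertices of any clique must share a bag in every tree decomposition; so some bag has ≥ 3 vertices and tw(G) ≥ 2. Therefore the treewidth is 2.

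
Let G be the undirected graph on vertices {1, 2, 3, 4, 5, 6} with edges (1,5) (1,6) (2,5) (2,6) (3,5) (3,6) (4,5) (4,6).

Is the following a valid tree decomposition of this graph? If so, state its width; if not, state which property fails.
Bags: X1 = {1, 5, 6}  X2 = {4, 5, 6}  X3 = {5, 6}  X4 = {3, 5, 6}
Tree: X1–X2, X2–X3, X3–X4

No — vertex 2 appears in no bag.

A tree decomposition must satisfy three properties: every vertex lies in some bag; for every edge, both endpoints lie together in some bag; and for every vertex, the bags containing it form a connected subtree. Here vertex 2 appears in no bag, so the decomposition is invalid.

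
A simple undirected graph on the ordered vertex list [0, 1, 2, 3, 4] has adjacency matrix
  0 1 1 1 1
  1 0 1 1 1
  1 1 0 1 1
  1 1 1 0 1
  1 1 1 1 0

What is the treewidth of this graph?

4

A width-4 tree decomposition is:
Bags: B1 = {0, 1, 2, 3, 4}
Tree: (single bag)
A single bag containing all 5 vertices is trivially a valid decomposition of width 4. For the lower bound, the 5 vertices {0, 1, 2, 3, 4} are pairwise adjacent, and any tree decomposition puts a clique entirely inside one bag — forcing width ≥ 4. Hence tw(G) = 4 exactly.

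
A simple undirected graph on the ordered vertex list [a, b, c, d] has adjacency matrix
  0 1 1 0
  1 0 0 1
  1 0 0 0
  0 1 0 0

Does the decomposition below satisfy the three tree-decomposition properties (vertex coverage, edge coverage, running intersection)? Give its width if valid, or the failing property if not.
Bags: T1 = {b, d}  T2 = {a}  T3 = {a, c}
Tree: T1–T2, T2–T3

No — edge (b,a) lies in no bag.

A tree decomposition must satisfy three properties: every vertex lies in some bag; for every edge, both endpoints lie together in some bag; and for every vertex, the bags containing it form a connected subtree. Here edge (b,a) lies in no bag, so the decomposition is invalid.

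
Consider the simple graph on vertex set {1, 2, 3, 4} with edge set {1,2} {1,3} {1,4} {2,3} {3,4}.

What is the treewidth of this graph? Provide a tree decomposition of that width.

Treewidth 2.
One optimal decomposition is:
Bags: B1 = {1, 3, 4}  B2 = {1, 2, 3}
Tree: B1–B2

Every bag has size at most 3, so the width is 3 − 1 = 2 and tw(G) ≤ 2. For the lower bound, the 3 vertices {1, 2, 3} are pairwise adjacent, and any tree decomposition puts a clique entirely inside one bag — forcing width ≥ 2. Hence tw(G) = 2 exactly.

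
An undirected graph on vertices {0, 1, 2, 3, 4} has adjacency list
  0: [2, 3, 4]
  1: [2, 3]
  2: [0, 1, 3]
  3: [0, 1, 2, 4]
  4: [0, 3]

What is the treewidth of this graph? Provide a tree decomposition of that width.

Each bag holds 3 vertices, so the decomposition has width 2, which upper-bounds the treewidth. On the other hand G contains the 3-clique {0, 2, 3}. A clique must lie in a single bag of any decomposition, so no decomposition can have width below 2. Therefore the treewidth is 2.

Treewidth 2.
One optimal decomposition is:
Bags: B1 = {0, 2, 3}  B2 = {1, 2, 3}  B3 = {0, 3, 4}
Tree: B1–B2, B1–B3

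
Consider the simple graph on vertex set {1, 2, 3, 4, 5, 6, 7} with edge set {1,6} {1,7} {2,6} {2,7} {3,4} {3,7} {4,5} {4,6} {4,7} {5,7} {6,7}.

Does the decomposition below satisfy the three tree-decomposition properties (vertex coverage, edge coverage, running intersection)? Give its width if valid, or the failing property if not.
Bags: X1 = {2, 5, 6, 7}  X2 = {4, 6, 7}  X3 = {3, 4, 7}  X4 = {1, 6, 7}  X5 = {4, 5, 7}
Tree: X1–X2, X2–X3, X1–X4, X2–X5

A tree decomposition must satisfy three properties: every vertex lies in some bag; for every edge, both endpoints lie together in some bag; and for every vertex, the bags containing it form a connected subtree. Here bags containing vertex 5 are not connected in the tree, so the decomposition is invalid.

No — bags containing vertex 5 are not connected in the tree.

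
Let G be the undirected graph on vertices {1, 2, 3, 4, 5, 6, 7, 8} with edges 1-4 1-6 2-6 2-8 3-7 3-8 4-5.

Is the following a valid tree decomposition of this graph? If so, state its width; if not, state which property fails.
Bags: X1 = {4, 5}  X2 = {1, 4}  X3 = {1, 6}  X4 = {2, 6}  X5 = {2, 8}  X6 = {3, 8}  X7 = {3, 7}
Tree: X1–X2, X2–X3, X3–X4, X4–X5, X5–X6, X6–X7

Vertex coverage: the bags together contain {1, 2, 3, 4, 5, 6, 7, 8}, the full vertex set. Edge coverage: each edge of G has both endpoints in at least one bag. Running intersection: for every vertex, the bags containing it form a connected subtree. All three properties hold, so this is a valid tree decomposition of width max|bag| − 1 = 1, and hence tw(G) ≤ 1.

Yes; width 1.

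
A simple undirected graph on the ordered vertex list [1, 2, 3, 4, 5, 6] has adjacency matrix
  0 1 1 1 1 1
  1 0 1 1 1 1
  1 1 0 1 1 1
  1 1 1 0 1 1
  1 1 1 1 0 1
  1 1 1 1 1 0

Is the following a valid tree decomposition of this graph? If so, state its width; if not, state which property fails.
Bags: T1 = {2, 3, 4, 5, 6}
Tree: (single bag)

A tree decomposition must satisfy three properties: every vertex lies in some bag; for every edge, both endpoints lie together in some bag; and for every vertex, the bags containing it form a connected subtree. Here vertex 1 appears in no bag, so the decomposition is invalid.

No — vertex 1 appears in no bag.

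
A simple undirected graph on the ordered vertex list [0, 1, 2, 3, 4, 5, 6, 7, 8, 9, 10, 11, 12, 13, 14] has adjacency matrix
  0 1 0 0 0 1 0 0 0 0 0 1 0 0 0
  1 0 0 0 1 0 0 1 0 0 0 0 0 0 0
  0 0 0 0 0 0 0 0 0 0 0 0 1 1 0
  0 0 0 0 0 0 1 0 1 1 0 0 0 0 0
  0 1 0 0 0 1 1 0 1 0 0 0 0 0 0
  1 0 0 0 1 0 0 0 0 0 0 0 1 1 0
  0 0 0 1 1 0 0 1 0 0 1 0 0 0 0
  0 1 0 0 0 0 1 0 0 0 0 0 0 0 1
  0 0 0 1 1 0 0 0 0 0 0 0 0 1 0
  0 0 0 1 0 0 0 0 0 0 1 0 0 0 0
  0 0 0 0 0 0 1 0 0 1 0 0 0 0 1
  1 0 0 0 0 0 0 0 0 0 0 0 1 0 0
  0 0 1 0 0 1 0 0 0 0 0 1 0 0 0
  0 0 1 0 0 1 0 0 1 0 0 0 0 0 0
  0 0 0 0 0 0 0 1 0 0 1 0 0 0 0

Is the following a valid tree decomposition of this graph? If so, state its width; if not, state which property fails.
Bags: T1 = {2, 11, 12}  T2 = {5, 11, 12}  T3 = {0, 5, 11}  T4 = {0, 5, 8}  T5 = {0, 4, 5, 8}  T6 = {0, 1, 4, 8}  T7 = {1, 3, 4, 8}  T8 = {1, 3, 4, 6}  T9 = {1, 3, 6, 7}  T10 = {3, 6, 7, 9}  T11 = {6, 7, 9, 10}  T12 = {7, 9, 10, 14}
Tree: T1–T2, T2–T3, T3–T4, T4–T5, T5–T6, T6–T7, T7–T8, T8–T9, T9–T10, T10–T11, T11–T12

A tree decomposition must satisfy three properties: every vertex lies in some bag; for every edge, both endpoints lie together in some bag; and for every vertex, the bags containing it form a connected subtree. Here vertex 13 appears in no bag, so the decomposition is invalid.

No — vertex 13 appears in no bag.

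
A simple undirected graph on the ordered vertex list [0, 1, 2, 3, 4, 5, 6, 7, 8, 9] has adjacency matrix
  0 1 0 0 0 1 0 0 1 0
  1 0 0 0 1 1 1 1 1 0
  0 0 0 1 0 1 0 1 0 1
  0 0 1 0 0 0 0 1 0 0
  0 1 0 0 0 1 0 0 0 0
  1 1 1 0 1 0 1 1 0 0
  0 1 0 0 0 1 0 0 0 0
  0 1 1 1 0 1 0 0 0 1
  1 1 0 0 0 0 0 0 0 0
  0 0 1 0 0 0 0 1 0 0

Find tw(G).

2

A width-2 tree decomposition is:
Bags: B1 = {2, 5, 7}  B2 = {2, 3, 7}  B3 = {2, 7, 9}  B4 = {1, 5, 7}  B5 = {1, 5, 6}  B6 = {1, 4, 5}  B7 = {0, 1, 5}  B8 = {0, 1, 8}
Tree: B1–B2, B2–B3, B1–B4, B4–B5, B4–B6, B4–B7, B7–B8
Every bag has size at most 3, so the width is 3 − 1 = 2 and tw(G) ≤ 2. On the other hand G contains the 3-clique {0, 1, 8}. A clique must lie in a single bag of any decomposition, so no decomposition can have width below 2. Combining the bounds, tw(G) = 2.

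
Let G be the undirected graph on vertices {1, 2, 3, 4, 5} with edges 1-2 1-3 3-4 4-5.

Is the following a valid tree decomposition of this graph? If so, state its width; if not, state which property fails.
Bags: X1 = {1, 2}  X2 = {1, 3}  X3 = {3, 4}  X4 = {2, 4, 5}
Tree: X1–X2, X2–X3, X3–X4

A tree decomposition must satisfy three properties: every vertex lies in some bag; for every edge, both endpoints lie together in some bag; and for every vertex, the bags containing it form a connected subtree. Here bags containing vertex 2 are not connected in the tree, so the decomposition is invalid.

No — bags containing vertex 2 are not connected in the tree.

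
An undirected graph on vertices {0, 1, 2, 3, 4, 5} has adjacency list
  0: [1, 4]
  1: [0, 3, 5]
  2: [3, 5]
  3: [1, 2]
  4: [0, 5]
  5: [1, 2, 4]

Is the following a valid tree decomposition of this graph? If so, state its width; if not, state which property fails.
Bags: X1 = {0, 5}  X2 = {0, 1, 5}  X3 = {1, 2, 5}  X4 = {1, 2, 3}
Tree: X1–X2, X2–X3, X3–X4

A tree decomposition must satisfy three properties: every vertex lies in some bag; for every edge, both endpoints lie together in some bag; and for every vertex, the bags containing it form a connected subtree. Here vertex 4 appears in no bag, so the decomposition is invalid.

No — vertex 4 appears in no bag.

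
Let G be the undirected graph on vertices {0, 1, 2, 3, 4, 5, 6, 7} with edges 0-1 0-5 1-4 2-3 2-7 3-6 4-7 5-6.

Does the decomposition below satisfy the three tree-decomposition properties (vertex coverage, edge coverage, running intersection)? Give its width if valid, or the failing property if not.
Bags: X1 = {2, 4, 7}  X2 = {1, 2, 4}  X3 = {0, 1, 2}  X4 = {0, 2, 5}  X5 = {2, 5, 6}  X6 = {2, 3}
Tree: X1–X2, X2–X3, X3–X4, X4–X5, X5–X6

A tree decomposition must satisfy three properties: every vertex lies in some bag; for every edge, both endpoints lie together in some bag; and for every vertex, the bags containing it form a connected subtree. Here edge (6,3) lies in no bag, so the decomposition is invalid.

No — edge (6,3) lies in no bag.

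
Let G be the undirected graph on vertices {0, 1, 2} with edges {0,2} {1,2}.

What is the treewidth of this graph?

1

A width-1 tree decomposition is:
Bags: B1 = {0, 2}  B2 = {1, 2}
Tree: B1–B2
The largest bag has 2 vertices, giving width 1; this decomposition certifies tw(G) ≤ 1. Any graph with an edge has treewidth ≥ 1, and G has the edge 0–2. Combining the bounds, tw(G) = 1.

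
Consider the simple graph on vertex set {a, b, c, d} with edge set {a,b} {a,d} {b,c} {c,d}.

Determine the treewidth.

A width-2 tree decomposition is:
Bags: B1 = {b, c, d}  B2 = {a, b, d}
Tree: B1–B2
The largest bag has 3 vertices, giving width 2; this decomposition certifies tw(G) ≤ 2. For the lower bound, G contains the cycle d–c–b–a–d, so G is not a forest; only forests have treewidth ≤ 1, hence tw(G) ≥ 2. Hence tw(G) = 2 exactly.

2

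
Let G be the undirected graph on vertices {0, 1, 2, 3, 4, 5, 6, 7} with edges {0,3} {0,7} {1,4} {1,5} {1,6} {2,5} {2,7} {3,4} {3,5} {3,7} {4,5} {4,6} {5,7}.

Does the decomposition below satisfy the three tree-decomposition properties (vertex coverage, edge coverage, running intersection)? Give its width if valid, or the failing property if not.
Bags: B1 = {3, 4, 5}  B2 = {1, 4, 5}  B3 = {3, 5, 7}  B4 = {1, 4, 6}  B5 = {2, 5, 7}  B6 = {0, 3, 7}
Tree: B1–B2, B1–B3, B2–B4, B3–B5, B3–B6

Vertex coverage: the bags together contain {0, 1, 2, 3, 4, 5, 6, 7}, the full vertex set. Edge coverage: each edge of G has both endpoints in at least one bag. Running intersection: for every vertex, the bags containing it form a connected subtree. All three properties hold, so this is a valid tree decomposition of width max|bag| − 1 = 2, and hence tw(G) ≤ 2.

Yes; width 2.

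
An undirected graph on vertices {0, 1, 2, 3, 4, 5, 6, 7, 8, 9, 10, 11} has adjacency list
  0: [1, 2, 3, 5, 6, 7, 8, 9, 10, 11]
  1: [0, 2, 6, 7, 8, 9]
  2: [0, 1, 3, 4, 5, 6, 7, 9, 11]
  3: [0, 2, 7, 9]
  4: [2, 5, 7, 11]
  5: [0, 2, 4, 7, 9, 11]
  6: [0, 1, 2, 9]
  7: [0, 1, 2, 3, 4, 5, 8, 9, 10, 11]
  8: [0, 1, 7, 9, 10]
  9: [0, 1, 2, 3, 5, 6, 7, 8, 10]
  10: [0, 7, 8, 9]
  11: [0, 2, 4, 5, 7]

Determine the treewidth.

4

A width-4 tree decomposition is:
Bags: B1 = {0, 1, 2, 7, 9}  B2 = {0, 2, 5, 7, 9}  B3 = {0, 1, 7, 8, 9}  B4 = {0, 7, 8, 9, 10}  B5 = {0, 1, 2, 6, 9}  B6 = {0, 2, 5, 7, 11}  B7 = {2, 4, 5, 7, 11}  B8 = {0, 2, 3, 7, 9}
Tree: B1–B2, B1–B3, B3–B4, B1–B5, B2–B6, B6–B7, B2–B8
The largest bag has 5 vertices, giving width 4; this decomposition certifies tw(G) ≤ 4. Conversely, {0, 1, 2, 6, 9} is a clique of size 5, and the vertices of any clique must share a bag in every tree decomposition; so some bag has ≥ 5 vertices and tw(G) ≥ 4. Combining the bounds, tw(G) = 4.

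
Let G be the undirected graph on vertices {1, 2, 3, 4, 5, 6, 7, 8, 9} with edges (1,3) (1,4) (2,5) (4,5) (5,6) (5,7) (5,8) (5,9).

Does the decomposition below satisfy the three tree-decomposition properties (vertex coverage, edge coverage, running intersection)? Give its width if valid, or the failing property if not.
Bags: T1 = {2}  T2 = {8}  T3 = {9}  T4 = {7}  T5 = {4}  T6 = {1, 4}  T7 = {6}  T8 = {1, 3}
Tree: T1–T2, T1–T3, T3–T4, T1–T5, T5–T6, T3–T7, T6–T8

No — vertex 5 appears in no bag.

A tree decomposition must satisfy three properties: every vertex lies in some bag; for every edge, both endpoints lie together in some bag; and for every vertex, the bags containing it form a connected subtree. Here vertex 5 appears in no bag, so the decomposition is invalid.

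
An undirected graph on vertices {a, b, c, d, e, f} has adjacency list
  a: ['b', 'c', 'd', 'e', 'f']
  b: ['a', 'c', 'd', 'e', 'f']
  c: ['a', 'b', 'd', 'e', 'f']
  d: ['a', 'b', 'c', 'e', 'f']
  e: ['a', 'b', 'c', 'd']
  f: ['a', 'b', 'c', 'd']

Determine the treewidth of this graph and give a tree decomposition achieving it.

Treewidth 4.
One optimal decomposition is:
Bags: B1 = {a, b, c, d, e}  B2 = {a, b, c, d, f}
Tree: B1–B2

The largest bag has 5 vertices, giving width 4; this decomposition certifies tw(G) ≤ 4. On the other hand G contains the 5-clique {a, b, c, d, e}. A clique must lie in a single bag of any decomposition, so no decomposition can have width below 4. Hence tw(G) = 4 exactly.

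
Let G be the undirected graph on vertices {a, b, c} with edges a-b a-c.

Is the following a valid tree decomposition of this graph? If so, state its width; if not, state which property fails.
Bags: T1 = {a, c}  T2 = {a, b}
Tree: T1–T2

Yes; width 1.

Checking the three conditions: (i) the bags cover all of {a, b, c}; (ii) for each edge, some bag contains both endpoints; (iii) the bags containing any fixed vertex form a subtree. All hold, so the decomposition is valid with width 2 − 1 = 1.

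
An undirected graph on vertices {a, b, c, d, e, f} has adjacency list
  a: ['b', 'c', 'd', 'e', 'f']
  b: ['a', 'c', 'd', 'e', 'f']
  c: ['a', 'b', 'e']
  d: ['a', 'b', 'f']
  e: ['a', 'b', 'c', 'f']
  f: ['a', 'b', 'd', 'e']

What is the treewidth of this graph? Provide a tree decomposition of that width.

Treewidth 3.
One such decomposition:
Bags: B1 = {a, b, e, f}  B2 = {a, b, c, e}  B3 = {a, b, d, f}
Tree: B1–B2, B1–B3

Each bag holds 4 vertices, so the decomposition has width 3, which upper-bounds the treewidth. On the other hand G contains the 4-clique {a, b, d, f}. A clique must lie in a single bag of any decomposition, so no decomposition can have width below 3. The upper and lower bounds meet at 3, so that is the treewidth.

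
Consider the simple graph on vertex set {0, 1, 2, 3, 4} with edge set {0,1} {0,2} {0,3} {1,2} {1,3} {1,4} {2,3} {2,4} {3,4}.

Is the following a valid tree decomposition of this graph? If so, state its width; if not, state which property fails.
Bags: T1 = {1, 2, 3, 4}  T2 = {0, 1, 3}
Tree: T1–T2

A tree decomposition must satisfy three properties: every vertex lies in some bag; for every edge, both endpoints lie together in some bag; and for every vertex, the bags containing it form a connected subtree. Here edge (2,0) lies in no bag, so the decomposition is invalid.

No — edge (2,0) lies in no bag.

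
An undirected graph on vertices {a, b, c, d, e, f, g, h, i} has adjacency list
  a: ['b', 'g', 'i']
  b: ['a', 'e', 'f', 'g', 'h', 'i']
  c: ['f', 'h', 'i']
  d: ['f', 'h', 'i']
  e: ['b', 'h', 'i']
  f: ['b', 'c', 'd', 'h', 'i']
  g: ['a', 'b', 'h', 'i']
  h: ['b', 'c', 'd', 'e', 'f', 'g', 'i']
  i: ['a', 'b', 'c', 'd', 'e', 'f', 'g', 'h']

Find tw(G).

A width-3 tree decomposition is:
Bags: B1 = {b, f, h, i}  B2 = {c, f, h, i}  B3 = {b, e, h, i}  B4 = {b, g, h, i}  B5 = {d, f, h, i}  B6 = {a, b, g, i}
Tree: B1–B2, B1–B3, B3–B4, B2–B5, B4–B6
The largest bag has 4 vertices, giving width 3; this decomposition certifies tw(G) ≤ 3. On the other hand G contains the 4-clique {b, g, h, i}. A clique must lie in a single bag of any decomposition, so no decomposition can have width below 3. Hence tw(G) = 3 exactly.

3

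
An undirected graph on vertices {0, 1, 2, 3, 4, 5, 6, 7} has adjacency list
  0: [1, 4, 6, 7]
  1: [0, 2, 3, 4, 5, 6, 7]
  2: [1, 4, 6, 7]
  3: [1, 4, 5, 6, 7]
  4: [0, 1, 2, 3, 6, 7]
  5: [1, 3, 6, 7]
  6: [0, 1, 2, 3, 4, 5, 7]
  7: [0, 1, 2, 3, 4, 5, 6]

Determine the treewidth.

4

A width-4 tree decomposition is:
Bags: B1 = {1, 3, 4, 6, 7}  B2 = {1, 2, 4, 6, 7}  B3 = {0, 1, 4, 6, 7}  B4 = {1, 3, 5, 6, 7}
Tree: B1–B2, B1–B3, B1–B4
Each bag holds 5 vertices, so the decomposition has width 4, which upper-bounds the treewidth. On the other hand G contains the 5-clique {0, 1, 4, 6, 7}. A clique must lie in a single bag of any decomposition, so no decomposition can have width below 4. Combining the bounds, tw(G) = 4.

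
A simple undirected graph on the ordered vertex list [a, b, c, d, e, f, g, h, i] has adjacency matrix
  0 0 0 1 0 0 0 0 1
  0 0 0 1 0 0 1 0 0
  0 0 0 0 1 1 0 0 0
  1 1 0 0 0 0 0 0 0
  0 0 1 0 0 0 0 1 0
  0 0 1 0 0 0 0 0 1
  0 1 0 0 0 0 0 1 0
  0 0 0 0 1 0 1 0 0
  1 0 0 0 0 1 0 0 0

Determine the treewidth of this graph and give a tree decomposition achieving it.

Every bag has size at most 3, so the width is 3 − 1 = 2 and tw(G) ≤ 2. For the lower bound, G contains the cycle g–h–e–c–f–i–a–d–b–g, so G is not a forest; only forests have treewidth ≤ 1, hence tw(G) ≥ 2. Combining the bounds, tw(G) = 2.

Treewidth 2.
One optimal decomposition is:
Bags: B1 = {e, g, h}  B2 = {c, e, g}  B3 = {c, f, g}  B4 = {f, g, i}  B5 = {a, g, i}  B6 = {a, d, g}  B7 = {b, d, g}
Tree: B1–B2, B2–B3, B3–B4, B4–B5, B5–B6, B6–B7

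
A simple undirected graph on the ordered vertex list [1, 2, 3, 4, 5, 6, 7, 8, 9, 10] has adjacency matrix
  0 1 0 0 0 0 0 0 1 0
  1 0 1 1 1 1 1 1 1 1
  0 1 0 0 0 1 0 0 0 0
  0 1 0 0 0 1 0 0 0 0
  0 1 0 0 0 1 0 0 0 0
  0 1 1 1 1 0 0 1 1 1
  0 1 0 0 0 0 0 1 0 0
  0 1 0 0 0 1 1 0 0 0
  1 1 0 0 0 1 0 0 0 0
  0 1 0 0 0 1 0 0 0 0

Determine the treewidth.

A width-2 tree decomposition is:
Bags: B1 = {2, 4, 6}  B2 = {2, 6, 9}  B3 = {1, 2, 9}  B4 = {2, 6, 8}  B5 = {2, 7, 8}  B6 = {2, 3, 6}  B7 = {2, 5, 6}  B8 = {2, 6, 10}
Tree: B1–B2, B2–B3, B2–B4, B4–B5, B2–B6, B6–B7, B4–B8
The largest bag has 3 vertices, giving width 2; this decomposition certifies tw(G) ≤ 2. Conversely, {1, 2, 9} is a clique of size 3, and the vertices of any clique must share a bag in every tree decomposition; so some bag has ≥ 3 vertices and tw(G) ≥ 2. Therefore the treewidth is 2.

2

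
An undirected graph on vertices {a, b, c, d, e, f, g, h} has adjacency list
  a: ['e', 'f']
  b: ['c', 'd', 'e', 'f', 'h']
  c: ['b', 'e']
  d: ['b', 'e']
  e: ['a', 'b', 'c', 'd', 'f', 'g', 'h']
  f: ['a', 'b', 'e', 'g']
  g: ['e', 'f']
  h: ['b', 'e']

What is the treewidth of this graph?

2

A width-2 tree decomposition is:
Bags: B1 = {b, e, f}  B2 = {b, d, e}  B3 = {e, f, g}  B4 = {b, c, e}  B5 = {a, e, f}  B6 = {b, e, h}
Tree: B1–B2, B1–B3, B2–B4, B3–B5, B1–B6
Every bag has size at most 3, so the width is 3 − 1 = 2 and tw(G) ≤ 2. On the other hand G contains the 3-clique {e, f, g}. A clique must lie in a single bag of any decomposition, so no decomposition can have width below 2. Hence tw(G) = 2 exactly.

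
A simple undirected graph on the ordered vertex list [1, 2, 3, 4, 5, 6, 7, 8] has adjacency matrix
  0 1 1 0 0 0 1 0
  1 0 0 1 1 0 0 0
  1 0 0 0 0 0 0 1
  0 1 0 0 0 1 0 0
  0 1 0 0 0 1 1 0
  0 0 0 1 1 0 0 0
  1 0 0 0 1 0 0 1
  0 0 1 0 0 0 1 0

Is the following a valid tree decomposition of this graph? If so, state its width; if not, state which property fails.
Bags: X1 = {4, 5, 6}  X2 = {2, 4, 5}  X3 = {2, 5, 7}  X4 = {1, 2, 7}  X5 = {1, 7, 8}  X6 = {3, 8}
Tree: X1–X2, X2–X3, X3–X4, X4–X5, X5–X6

A tree decomposition must satisfy three properties: every vertex lies in some bag; for every edge, both endpoints lie together in some bag; and for every vertex, the bags containing it form a connected subtree. Here edge (1,3) lies in no bag, so the decomposition is invalid.

No — edge (1,3) lies in no bag.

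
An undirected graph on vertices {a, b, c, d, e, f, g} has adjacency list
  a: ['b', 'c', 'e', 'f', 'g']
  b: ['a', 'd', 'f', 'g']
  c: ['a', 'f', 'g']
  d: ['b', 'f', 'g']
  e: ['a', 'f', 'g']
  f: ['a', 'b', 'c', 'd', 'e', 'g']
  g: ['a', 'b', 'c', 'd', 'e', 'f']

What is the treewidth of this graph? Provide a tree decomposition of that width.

Treewidth 3.
Bags: B1 = {a, b, f, g}  B2 = {a, e, f, g}  B3 = {b, d, f, g}  B4 = {a, c, f, g}
Tree: B1–B2, B1–B3, B2–B4

Every bag has size at most 4, so the width is 4 − 1 = 3 and tw(G) ≤ 3. Conversely, {b, d, f, g} is a clique of size 4, and the vertices of any clique must share a bag in every tree decomposition; so some bag has ≥ 4 vertices and tw(G) ≥ 3. Hence tw(G) = 3 exactly.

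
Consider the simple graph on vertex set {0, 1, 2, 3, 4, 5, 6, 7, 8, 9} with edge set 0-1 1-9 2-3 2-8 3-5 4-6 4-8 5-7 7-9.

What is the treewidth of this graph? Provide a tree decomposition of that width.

Treewidth 1.
One such decomposition:
Bags: B1 = {4, 6}  B2 = {4, 8}  B3 = {2, 8}  B4 = {2, 3}  B5 = {3, 5}  B6 = {5, 7}  B7 = {7, 9}  B8 = {1, 9}  B9 = {0, 1}
Tree: B1–B2, B2–B3, B3–B4, B4–B5, B5–B6, B6–B7, B7–B8, B8–B9

The largest bag has 2 vertices, giving width 1; this decomposition certifies tw(G) ≤ 1. G has an edge, so its treewidth is at least 1. Hence tw(G) = 1 exactly.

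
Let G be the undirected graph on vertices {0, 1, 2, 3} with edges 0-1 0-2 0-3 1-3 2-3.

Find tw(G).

2

A width-2 tree decomposition is:
Bags: B1 = {0, 1, 3}  B2 = {0, 2, 3}
Tree: B1–B2
Every bag has size at most 3, so the width is 3 − 1 = 2 and tw(G) ≤ 2. For the lower bound, the 3 vertices {0, 1, 3} are pairwise adjacent, and any tree decomposition puts a clique entirely inside one bag — forcing width ≥ 2. Combining the bounds, tw(G) = 2.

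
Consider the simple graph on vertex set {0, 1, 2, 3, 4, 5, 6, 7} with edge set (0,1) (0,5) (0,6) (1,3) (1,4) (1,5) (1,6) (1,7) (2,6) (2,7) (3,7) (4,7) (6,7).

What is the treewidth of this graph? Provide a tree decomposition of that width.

Treewidth 2.
One optimal decomposition is:
Bags: B1 = {0, 1, 6}  B2 = {0, 1, 5}  B3 = {1, 6, 7}  B4 = {1, 3, 7}  B5 = {1, 4, 7}  B6 = {2, 6, 7}
Tree: B1–B2, B1–B3, B3–B4, B4–B5, B3–B6

Each bag holds 3 vertices, so the decomposition has width 2, which upper-bounds the treewidth. On the other hand G contains the 3-clique {0, 1, 5}. A clique must lie in a single bag of any decomposition, so no decomposition can have width below 2. Hence tw(G) = 2 exactly.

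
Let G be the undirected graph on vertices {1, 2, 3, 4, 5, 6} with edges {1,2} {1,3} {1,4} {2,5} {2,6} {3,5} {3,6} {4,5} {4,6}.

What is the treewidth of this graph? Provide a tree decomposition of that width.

Treewidth 3.
One optimal decomposition is:
Bags: B1 = {2, 3, 4, 5}  B2 = {2, 3, 4, 6}  B3 = {1, 2, 3, 4}
Tree: B1–B2, B2–B3

The largest bag has 4 vertices, giving width 3; this decomposition certifies tw(G) ≤ 3. For the lower bound: the 4 vertex sets {2,5}, {4,6}, {3}, {1} are disjoint, each induces a connected subgraph, and every pair is joined by at least one edge of G. Contracting each set to a single vertex therefore yields K_{4} as a minor, and since treewidth is minor-monotone, tw(G) ≥ tw(K_{4}) = 3. Hence tw(G) = 3 exactly.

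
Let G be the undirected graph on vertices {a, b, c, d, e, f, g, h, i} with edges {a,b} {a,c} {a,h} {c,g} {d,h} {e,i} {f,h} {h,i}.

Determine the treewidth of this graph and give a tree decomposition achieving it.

Every bag has size at most 2, so the width is 2 − 1 = 1 and tw(G) ≤ 1. G has an edge, so its treewidth is at least 1. Combining the bounds, tw(G) = 1.

Treewidth 1.
Bags: B1 = {h, i}  B2 = {e, i}  B3 = {d, h}  B4 = {a, h}  B5 = {a, c}  B6 = {a, b}  B7 = {c, g}  B8 = {f, h}
Tree: B1–B2, B1–B3, B1–B4, B4–B5, B4–B6, B5–B7, B1–B8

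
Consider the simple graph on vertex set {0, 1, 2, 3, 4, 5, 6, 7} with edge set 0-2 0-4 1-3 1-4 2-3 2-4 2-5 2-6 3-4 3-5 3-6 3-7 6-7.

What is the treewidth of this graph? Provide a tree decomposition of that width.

Treewidth 2.
Bags: B1 = {2, 3, 4}  B2 = {0, 2, 4}  B3 = {1, 3, 4}  B4 = {2, 3, 6}  B5 = {2, 3, 5}  B6 = {3, 6, 7}
Tree: B1–B2, B1–B3, B1–B4, B4–B5, B4–B6

Every bag has size at most 3, so the width is 3 − 1 = 2 and tw(G) ≤ 2. Conversely, {0, 2, 4} is a clique of size 3, and the vertices of any clique must share a bag in every tree decomposition; so some bag has ≥ 3 vertices and tw(G) ≥ 2. Therefore the treewidth is 2.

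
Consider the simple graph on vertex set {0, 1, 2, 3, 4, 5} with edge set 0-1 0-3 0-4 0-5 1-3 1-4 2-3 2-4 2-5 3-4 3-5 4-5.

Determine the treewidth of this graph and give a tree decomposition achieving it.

The largest bag has 4 vertices, giving width 3; this decomposition certifies tw(G) ≤ 3. Conversely, {0, 1, 3, 4} is a clique of size 4, and the vertices of any clique must share a bag in every tree decomposition; so some bag has ≥ 4 vertices and tw(G) ≥ 3. Combining the bounds, tw(G) = 3.

Treewidth 3.
Bags: B1 = {2, 3, 4, 5}  B2 = {0, 3, 4, 5}  B3 = {0, 1, 3, 4}
Tree: B1–B2, B2–B3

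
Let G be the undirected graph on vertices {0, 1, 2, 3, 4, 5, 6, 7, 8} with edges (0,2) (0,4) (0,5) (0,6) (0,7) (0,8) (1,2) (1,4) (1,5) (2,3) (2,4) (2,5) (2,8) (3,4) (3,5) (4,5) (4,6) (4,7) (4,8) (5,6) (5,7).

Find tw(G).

A width-3 tree decomposition is:
Bags: B1 = {0, 4, 5, 6}  B2 = {0, 4, 5, 7}  B3 = {0, 2, 4, 5}  B4 = {0, 2, 4, 8}  B5 = {1, 2, 4, 5}  B6 = {2, 3, 4, 5}
Tree: B1–B2, B1–B3, B3–B4, B3–B5, B3–B6
Each bag holds 4 vertices, so the decomposition has width 3, which upper-bounds the treewidth. On the other hand G contains the 4-clique {0, 2, 4, 8}. A clique must lie in a single bag of any decomposition, so no decomposition can have width below 3. Combining the bounds, tw(G) = 3.

3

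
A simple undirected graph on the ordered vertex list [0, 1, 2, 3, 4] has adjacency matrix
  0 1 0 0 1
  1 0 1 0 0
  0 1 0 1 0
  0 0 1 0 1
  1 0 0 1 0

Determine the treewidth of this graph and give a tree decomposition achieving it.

Treewidth 2.
One optimal decomposition is:
Bags: B1 = {0, 3, 4}  B2 = {0, 1, 3}  B3 = {1, 2, 3}
Tree: B1–B2, B2–B3

Every bag has size at most 3, so the width is 3 − 1 = 2 and tw(G) ≤ 2. Since 3–4–0–1–2–3 is a cycle in G, G is not acyclic. Forests are exactly the graphs of treewidth ≤ 1, so tw(G) ≥ 2. Combining the bounds, tw(G) = 2.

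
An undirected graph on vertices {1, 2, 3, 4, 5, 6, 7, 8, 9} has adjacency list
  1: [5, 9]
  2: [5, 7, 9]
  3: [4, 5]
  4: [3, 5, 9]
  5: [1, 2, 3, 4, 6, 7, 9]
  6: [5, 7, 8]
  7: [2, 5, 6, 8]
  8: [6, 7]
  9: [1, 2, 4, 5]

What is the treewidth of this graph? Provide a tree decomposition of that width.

Every bag has size at most 3, so the width is 3 − 1 = 2 and tw(G) ≤ 2. For the lower bound, the 3 vertices {6, 7, 8} are pairwise adjacent, and any tree decomposition puts a clique entirely inside one bag — forcing width ≥ 2. Combining the bounds, tw(G) = 2.

Treewidth 2.
One such decomposition:
Bags: B1 = {2, 5, 7}  B2 = {2, 5, 9}  B3 = {5, 6, 7}  B4 = {4, 5, 9}  B5 = {1, 5, 9}  B6 = {6, 7, 8}  B7 = {3, 4, 5}
Tree: B1–B2, B1–B3, B2–B4, B2–B5, B3–B6, B4–B7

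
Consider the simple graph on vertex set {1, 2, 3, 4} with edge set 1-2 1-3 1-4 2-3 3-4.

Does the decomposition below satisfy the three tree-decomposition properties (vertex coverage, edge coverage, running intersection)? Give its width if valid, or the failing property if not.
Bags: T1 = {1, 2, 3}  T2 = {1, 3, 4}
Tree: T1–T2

Every vertex of G appears in some bag (union = {1, 2, 3, 4}); every edge is covered by a bag; and for each vertex v the set of bags containing v is connected in the bag tree. The decomposition is therefore valid. The largest bag has 3 vertices, so the width is 2.

Yes; width 2.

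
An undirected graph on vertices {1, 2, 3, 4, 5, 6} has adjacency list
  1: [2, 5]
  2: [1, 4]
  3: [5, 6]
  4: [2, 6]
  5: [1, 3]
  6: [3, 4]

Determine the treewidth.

2

A width-2 tree decomposition is:
Bags: B1 = {1, 2, 5}  B2 = {2, 4, 5}  B3 = {4, 5, 6}  B4 = {3, 5, 6}
Tree: B1–B2, B2–B3, B3–B4
Each bag holds 3 vertices, so the decomposition has width 2, which upper-bounds the treewidth. For the lower bound, G contains the cycle 5–1–2–4–6–3–5, so G is not a forest; only forests have treewidth ≤ 1, hence tw(G) ≥ 2. Therefore the treewidth is 2.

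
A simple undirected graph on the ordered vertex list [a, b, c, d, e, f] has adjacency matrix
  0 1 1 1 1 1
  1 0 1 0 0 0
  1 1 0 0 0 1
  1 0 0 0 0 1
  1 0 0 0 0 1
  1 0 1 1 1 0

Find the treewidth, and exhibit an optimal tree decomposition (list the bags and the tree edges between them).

Treewidth 2.
Bags: B1 = {a, c, f}  B2 = {a, b, c}  B3 = {a, d, f}  B4 = {a, e, f}
Tree: B1–B2, B1–B3, B1–B4

Each bag holds 3 vertices, so the decomposition has width 2, which upper-bounds the treewidth. Conversely, {a, d, f} is a clique of size 3, and the vertices of any clique must share a bag in every tree decomposition; so some bag has ≥ 3 vertices and tw(G) ≥ 2. Hence tw(G) = 2 exactly.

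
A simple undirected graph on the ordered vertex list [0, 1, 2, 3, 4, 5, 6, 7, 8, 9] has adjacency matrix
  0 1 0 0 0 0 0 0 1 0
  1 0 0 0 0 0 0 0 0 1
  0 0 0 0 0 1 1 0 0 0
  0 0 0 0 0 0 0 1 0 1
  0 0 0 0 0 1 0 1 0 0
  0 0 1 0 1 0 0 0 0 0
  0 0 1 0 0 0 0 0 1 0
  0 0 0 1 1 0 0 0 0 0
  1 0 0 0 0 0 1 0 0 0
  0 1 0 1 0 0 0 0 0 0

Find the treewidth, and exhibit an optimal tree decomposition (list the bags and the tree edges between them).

The largest bag has 3 vertices, giving width 2; this decomposition certifies tw(G) ≤ 2. Since 4–7–3–9–1–0–8–6–2–5–4 is a cycle in G, G is not acyclic. Forests are exactly the graphs of treewidth ≤ 1, so tw(G) ≥ 2. Hence tw(G) = 2 exactly.

Treewidth 2.
One such decomposition:
Bags: B1 = {3, 4, 7}  B2 = {3, 4, 9}  B3 = {1, 4, 9}  B4 = {0, 1, 4}  B5 = {0, 4, 8}  B6 = {4, 6, 8}  B7 = {2, 4, 6}  B8 = {2, 4, 5}
Tree: B1–B2, B2–B3, B3–B4, B4–B5, B5–B6, B6–B7, B7–B8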